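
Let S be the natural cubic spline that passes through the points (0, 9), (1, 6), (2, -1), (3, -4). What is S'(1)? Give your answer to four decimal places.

-5.6667

With M_i denoting the second derivative at x_i, h_i = 1, 1, 1, and Δ_i = (y_(i+1) − y_i)/h_i = -3, -7, -3:
  1·M_0 + 4·M_1 + 1·M_2 = 6(Δ_1 - Δ_0) = -24
  1·M_1 + 4·M_2 + 1·M_3 = 6(Δ_2 - Δ_1) = 24
Natural end conditions: M_0 = M_3 = 0.
Forward elimination and back-substitution give M_0 = 0, M_1 = -8, M_2 = 8, M_3 = 0.
On [1, 2], S'(x) = b_1 + 2c_1·(x - 1) + 3d_1·(x - 1)² with b_1 = Δ_1 - h_1(2M_1 + M_2)/6 = -17/3, c_1 = M_1/2 = -4, d_1 = (M_2 - M_1)/(6h_1) = 8/3. So S'(1) = -17/3.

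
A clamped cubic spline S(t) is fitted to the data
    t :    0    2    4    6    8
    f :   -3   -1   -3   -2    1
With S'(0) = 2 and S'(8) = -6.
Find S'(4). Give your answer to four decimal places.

-1.1429

Let M_i = S''(x_i). Step sizes h_i = 2, 2, 2, 2; slopes of the chords Δ_i = (y_(i+1) - y_i)/h_i = 1, -1, 1/2, 3/2.
  2·M_0 + 8·M_1 + 2·M_2 = 6(Δ_1 - Δ_0) = -12
  2·M_1 + 8·M_2 + 2·M_3 = 6(Δ_2 - Δ_1) = 9
  2·M_2 + 8·M_3 + 2·M_4 = 6(Δ_3 - Δ_2) = 6
Clamped end conditions give two more equations: 2h_0·M_0 + h_0·M_1 = 6(Δ_0 - S'(0)) = -6 and h_3·M_3 + 2h_3·M_4 = 6(S'(8) - Δ_3) = -45.
Solving: M_0 = -11/14, M_1 = -10/7, M_2 = 1/2, M_3 = 55/14, M_4 = -185/14.
On [4, 6], S'(t) = b_2 + 2c_2·(t - 4) + 3d_2·(t - 4)² with b_2 = Δ_2 - h_2(2M_2 + M_3)/6 = -8/7, c_2 = M_2/2 = 1/4, d_2 = (M_3 - M_2)/(6h_2) = 2/7. So S'(4) = -8/7.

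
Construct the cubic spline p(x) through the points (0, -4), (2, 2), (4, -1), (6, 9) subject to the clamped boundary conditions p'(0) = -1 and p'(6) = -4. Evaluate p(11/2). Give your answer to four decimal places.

8.8906

Let m_i = p''(x_i). Step sizes h_i = 2, 2, 2; slopes of the chords Δ_i = (y_(i+1) - y_i)/h_i = 3, -3/2, 5.
  2·m_0 + 8·m_1 + 2·m_2 = 6(Δ_1 - Δ_0) = -27
  2·m_1 + 8·m_2 + 2·m_3 = 6(Δ_2 - Δ_1) = 39
Clamped end conditions give two more equations: 2h_0·m_0 + h_0·m_1 = 6(Δ_0 - p'(0)) = 24 and h_2·m_2 + 2h_2·m_3 = 6(p'(6) - Δ_2) = -54.
Hence m_0 = 21/2, m_1 = -9, m_2 = 12, m_3 = -39/2.
On [4, 6], p(x) = -1 + 7/2·(x - 4) + 6·(x - 4)² - 21/8·(x - 4)³.
With (x - 4) = 3/2: p(11/2) = 569/64.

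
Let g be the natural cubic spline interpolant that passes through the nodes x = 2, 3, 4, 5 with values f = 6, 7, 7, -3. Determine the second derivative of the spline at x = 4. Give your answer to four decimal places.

-15.6000

Let σ_i = g''(x_i). Step sizes h_i = 1, 1, 1; slopes of the chords Δ_i = (y_(i+1) - y_i)/h_i = 1, 0, -10.
  1·σ_0 + 4·σ_1 + 1·σ_2 = 6(Δ_1 - Δ_0) = -6
  1·σ_1 + 4·σ_2 + 1·σ_3 = 6(Δ_2 - Δ_1) = -60
Natural end conditions: σ_0 = σ_3 = 0.
Solving the tridiagonal system: σ_0 = 0, σ_1 = 12/5, σ_2 = -78/5, σ_3 = 0.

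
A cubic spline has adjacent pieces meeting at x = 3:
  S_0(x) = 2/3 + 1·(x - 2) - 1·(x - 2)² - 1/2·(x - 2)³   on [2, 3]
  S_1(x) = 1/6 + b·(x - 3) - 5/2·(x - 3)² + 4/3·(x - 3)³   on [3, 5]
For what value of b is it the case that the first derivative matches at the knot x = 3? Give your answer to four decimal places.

-2.5000

S_0'(x) = 1 - 2·(x - 2) - 3/2·(x - 2)², so S_0'(3) = -5/2. On the right, S_1'(3) = b, so b = -5/2.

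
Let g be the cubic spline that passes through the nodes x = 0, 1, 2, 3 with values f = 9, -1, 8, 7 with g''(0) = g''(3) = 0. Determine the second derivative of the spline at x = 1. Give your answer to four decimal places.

With σ_i denoting the second derivative at x_i, h_i = 1, 1, 1, and Δ_i = (y_(i+1) − y_i)/h_i = -10, 9, -1:
  1·σ_0 + 4·σ_1 + 1·σ_2 = 6(Δ_1 - Δ_0) = 114
  1·σ_1 + 4·σ_2 + 1·σ_3 = 6(Δ_2 - Δ_1) = -60
Natural end conditions: σ_0 = σ_3 = 0.
Solving the tridiagonal system: σ_0 = 0, σ_1 = 172/5, σ_2 = -118/5, σ_3 = 0.

34.4000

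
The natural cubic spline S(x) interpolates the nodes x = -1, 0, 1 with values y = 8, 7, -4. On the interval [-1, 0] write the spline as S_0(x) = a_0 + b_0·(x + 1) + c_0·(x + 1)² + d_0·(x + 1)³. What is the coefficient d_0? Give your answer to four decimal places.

-2.5000

Write σ_i for S''(x_i). With h_i = 1, 1 and divided differences Δ_i = -1, -11, the continuity of S' gives the tridiagonal system
  1·σ_0 + 4·σ_1 + 1·σ_2 = 6(Δ_1 - Δ_0) = -60
Natural end conditions: σ_0 = σ_2 = 0.
Hence σ_0 = 0, σ_1 = -15, σ_2 = 0.
On [-1, 0], with S_0(x) = a_0 + b_0·(x + 1) + c_0·(x + 1)² + d_0·(x + 1)³: c_0 = σ_0/2 = 0, d_0 = (σ_1 - σ_0)/(6h_0) = -5/2, b_0 = Δ_0 - h_0(2σ_0 + σ_1)/6 = 3/2.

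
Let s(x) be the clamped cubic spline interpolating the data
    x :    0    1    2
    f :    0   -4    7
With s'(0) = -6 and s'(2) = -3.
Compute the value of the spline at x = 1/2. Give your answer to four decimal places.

Put M_i = s'' at the i-th knot. Here h = (1, 1) and Δ = (-4, 11), so the interior equations h_(i-1)·M_(i-1) + 2(h_(i-1)+h_i)·M_i + h_i·M_(i+1) = 6(Δ_i − Δ_(i-1)) read
  1·M_0 + 4·M_1 + 1·M_2 = 6(Δ_1 - Δ_0) = 90
Clamped end conditions give two more equations: 2h_0·M_0 + h_0·M_1 = 6(Δ_0 - s'(0)) = 12 and h_1·M_1 + 2h_1·M_2 = 6(s'(2) - Δ_1) = -84.
Solving: M_0 = -15, M_1 = 42, M_2 = -63.
On [0, 1], s(x) = 0 - 6·x - 15/2·x² + 19/2·x³.
With x = 1/2: s(1/2) = -59/16.

-3.6875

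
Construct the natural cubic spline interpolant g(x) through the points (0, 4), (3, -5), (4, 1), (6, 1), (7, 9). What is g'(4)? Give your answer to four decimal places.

3.6000

Let m_i = g''(x_i). Step sizes h_i = 3, 1, 2, 1; slopes of the chords Δ_i = (y_(i+1) - y_i)/h_i = -3, 6, 0, 8.
  3·m_0 + 8·m_1 + 1·m_2 = 6(Δ_1 - Δ_0) = 54
  1·m_1 + 6·m_2 + 2·m_3 = 6(Δ_2 - Δ_1) = -36
  2·m_2 + 6·m_3 + 1·m_4 = 6(Δ_3 - Δ_2) = 48
Natural end conditions: m_0 = m_4 = 0.
Solving the tridiagonal system: m_0 = 0, m_1 = 204/25, m_2 = -282/25, m_3 = 294/25, m_4 = 0.
On [4, 6], g'(x) = b_2 + 2c_2·(x - 4) + 3d_2·(x - 4)² with b_2 = Δ_2 - h_2(2m_2 + m_3)/6 = 18/5, c_2 = m_2/2 = -141/25, d_2 = (m_3 - m_2)/(6h_2) = 48/25. So g'(4) = 18/5.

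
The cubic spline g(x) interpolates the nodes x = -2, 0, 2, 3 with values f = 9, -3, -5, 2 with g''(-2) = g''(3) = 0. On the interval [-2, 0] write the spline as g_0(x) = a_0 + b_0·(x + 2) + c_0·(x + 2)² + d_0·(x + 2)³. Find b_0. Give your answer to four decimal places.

Let m_i = g''(x_i). Step sizes h_i = 2, 2, 1; slopes of the chords Δ_i = (y_(i+1) - y_i)/h_i = -6, -1, 7.
  2·m_0 + 8·m_1 + 2·m_2 = 6(Δ_1 - Δ_0) = 30
  2·m_1 + 6·m_2 + 1·m_3 = 6(Δ_2 - Δ_1) = 48
Natural end conditions: m_0 = m_3 = 0.
Forward elimination and back-substitution give m_0 = 0, m_1 = 21/11, m_2 = 81/11, m_3 = 0.
On [-2, 0], with g_0(x) = a_0 + b_0·(x + 2) + c_0·(x + 2)² + d_0·(x + 2)³: c_0 = m_0/2 = 0, d_0 = (m_1 - m_0)/(6h_0) = 7/44, b_0 = Δ_0 - h_0(2m_0 + m_1)/6 = -73/11.

-6.6364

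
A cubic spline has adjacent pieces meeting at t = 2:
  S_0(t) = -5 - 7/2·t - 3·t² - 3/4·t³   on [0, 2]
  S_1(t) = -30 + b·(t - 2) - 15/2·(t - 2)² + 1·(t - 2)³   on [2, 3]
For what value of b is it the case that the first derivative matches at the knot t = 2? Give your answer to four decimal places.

-24.5000

S_0'(t) = -7/2 - 6·t - 9/4·t², so S_0'(2) = -49/2. On the right, S_1'(2) = b, so b = -49/2.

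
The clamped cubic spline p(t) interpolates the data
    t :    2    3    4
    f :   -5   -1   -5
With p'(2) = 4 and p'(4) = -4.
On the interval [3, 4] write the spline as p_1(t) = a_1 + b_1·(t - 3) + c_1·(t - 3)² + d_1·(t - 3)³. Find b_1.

0

Put σ_i = p'' at the i-th knot. Here h = (1, 1) and Δ = (4, -4), so the interior equations h_(i-1)·σ_(i-1) + 2(h_(i-1)+h_i)·σ_i + h_i·σ_(i+1) = 6(Δ_i − Δ_(i-1)) read
  1·σ_0 + 4·σ_1 + 1·σ_2 = 6(Δ_1 - Δ_0) = -48
Clamped end conditions give two more equations: 2h_0·σ_0 + h_0·σ_1 = 6(Δ_0 - p'(2)) = 0 and h_1·σ_1 + 2h_1·σ_2 = 6(p'(4) - Δ_1) = 0.
Solving: σ_0 = 8, σ_1 = -16, σ_2 = 8.
On [3, 4], with p_1(t) = a_1 + b_1·(t - 3) + c_1·(t - 3)² + d_1·(t - 3)³: c_1 = σ_1/2 = -8, d_1 = (σ_2 - σ_1)/(6h_1) = 4, b_1 = Δ_1 - h_1(2σ_1 + σ_2)/6 = 0.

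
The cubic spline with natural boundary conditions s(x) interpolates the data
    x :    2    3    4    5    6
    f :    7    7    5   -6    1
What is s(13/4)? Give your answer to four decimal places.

With σ_i denoting the second derivative at x_i, h_i = 1, 1, 1, 1, and Δ_i = (y_(i+1) − y_i)/h_i = 0, -2, -11, 7:
  1·σ_0 + 4·σ_1 + 1·σ_2 = 6(Δ_1 - Δ_0) = -12
  1·σ_1 + 4·σ_2 + 1·σ_3 = 6(Δ_2 - Δ_1) = -54
  1·σ_2 + 4·σ_3 + 1·σ_4 = 6(Δ_3 - Δ_2) = 108
Natural end conditions: σ_0 = σ_4 = 0.
Solving: σ_0 = 0, σ_1 = 18/7, σ_2 = -156/7, σ_3 = 228/7, σ_4 = 0.
On [3, 4], s(x) = 7 + 6/7·(x - 3) + 9/7·(x - 3)² - 29/7·(x - 3)³.
With (x - 3) = 1/4: s(13/4) = 3239/448.

7.2299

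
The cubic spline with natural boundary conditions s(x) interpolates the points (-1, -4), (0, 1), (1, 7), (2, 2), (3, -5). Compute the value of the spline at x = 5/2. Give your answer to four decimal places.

With M_i denoting the second derivative at x_i, h_i = 1, 1, 1, 1, and Δ_i = (y_(i+1) − y_i)/h_i = 5, 6, -5, -7:
  1·M_0 + 4·M_1 + 1·M_2 = 6(Δ_1 - Δ_0) = 6
  1·M_1 + 4·M_2 + 1·M_3 = 6(Δ_2 - Δ_1) = -66
  1·M_2 + 4·M_3 + 1·M_4 = 6(Δ_3 - Δ_2) = -12
Natural end conditions: M_0 = M_4 = 0.
Hence M_0 = 0, M_1 = 171/28, M_2 = -129/7, M_3 = 45/28, M_4 = 0.
On [2, 3], s(x) = 2 - 211/28·(x - 2) + 45/56·(x - 2)² - 15/56·(x - 2)³.
With (x - 2) = 1/2: s(5/2) = -717/448.

-1.6004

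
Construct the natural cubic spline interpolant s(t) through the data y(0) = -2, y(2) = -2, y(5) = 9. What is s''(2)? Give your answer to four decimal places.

With M_i denoting the second derivative at x_i, h_i = 2, 3, and Δ_i = (y_(i+1) − y_i)/h_i = 0, 11/3:
  2·M_0 + 10·M_1 + 3·M_2 = 6(Δ_1 - Δ_0) = 22
Natural end conditions: M_0 = M_2 = 0.
Solving the tridiagonal system: M_0 = 0, M_1 = 11/5, M_2 = 0.

2.2000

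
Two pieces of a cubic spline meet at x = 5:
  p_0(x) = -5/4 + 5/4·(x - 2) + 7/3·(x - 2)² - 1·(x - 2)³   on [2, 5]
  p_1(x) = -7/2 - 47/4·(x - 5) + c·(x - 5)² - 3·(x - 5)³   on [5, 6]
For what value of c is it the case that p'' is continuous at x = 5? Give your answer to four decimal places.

-6.6667

p_0''(x) = 14/3 - 6·(x - 2), so p_0''(5) = -40/3. On the right, p_1''(5) = 2c, so c = -20/3.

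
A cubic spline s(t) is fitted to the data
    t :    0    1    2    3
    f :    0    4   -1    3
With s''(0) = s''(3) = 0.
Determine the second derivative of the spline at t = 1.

-18

Put M_i = s'' at the i-th knot. Here h = (1, 1, 1) and Δ = (4, -5, 4), so the interior equations h_(i-1)·M_(i-1) + 2(h_(i-1)+h_i)·M_i + h_i·M_(i+1) = 6(Δ_i − Δ_(i-1)) read
  1·M_0 + 4·M_1 + 1·M_2 = 6(Δ_1 - Δ_0) = -54
  1·M_1 + 4·M_2 + 1·M_3 = 6(Δ_2 - Δ_1) = 54
Natural end conditions: M_0 = M_3 = 0.
Solving the tridiagonal system: M_0 = 0, M_1 = -18, M_2 = 18, M_3 = 0.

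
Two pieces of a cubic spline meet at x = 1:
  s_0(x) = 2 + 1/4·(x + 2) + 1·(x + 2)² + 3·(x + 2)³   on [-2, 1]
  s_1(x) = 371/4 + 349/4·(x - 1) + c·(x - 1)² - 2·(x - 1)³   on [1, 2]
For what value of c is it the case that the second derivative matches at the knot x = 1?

28

s_0''(x) = 2 + 18·(x + 2), so s_0''(1) = 56. On the right, s_1''(1) = 2c, so c = 28.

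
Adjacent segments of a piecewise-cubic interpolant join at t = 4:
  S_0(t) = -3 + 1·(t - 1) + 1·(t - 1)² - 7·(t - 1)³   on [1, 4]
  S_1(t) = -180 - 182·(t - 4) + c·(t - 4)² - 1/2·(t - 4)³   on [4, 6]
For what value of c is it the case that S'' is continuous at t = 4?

-62

S_0''(t) = 2 - 42·(t - 1), so S_0''(4) = -124. On the right, S_1''(4) = 2c, so c = -62.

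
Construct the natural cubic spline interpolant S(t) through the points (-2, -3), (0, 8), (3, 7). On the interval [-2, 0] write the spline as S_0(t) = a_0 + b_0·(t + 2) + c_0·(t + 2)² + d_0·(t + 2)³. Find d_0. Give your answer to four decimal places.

-0.2917

Write M_i for S''(x_i). With h_i = 2, 3 and divided differences Δ_i = 11/2, -1/3, the continuity of S' gives the tridiagonal system
  2·M_0 + 10·M_1 + 3·M_2 = 6(Δ_1 - Δ_0) = -35
Natural end conditions: M_0 = M_2 = 0.
Hence M_0 = 0, M_1 = -7/2, M_2 = 0.
On [-2, 0], with S_0(t) = a_0 + b_0·(t + 2) + c_0·(t + 2)² + d_0·(t + 2)³: c_0 = M_0/2 = 0, d_0 = (M_1 - M_0)/(6h_0) = -7/24, b_0 = Δ_0 - h_0(2M_0 + M_1)/6 = 20/3.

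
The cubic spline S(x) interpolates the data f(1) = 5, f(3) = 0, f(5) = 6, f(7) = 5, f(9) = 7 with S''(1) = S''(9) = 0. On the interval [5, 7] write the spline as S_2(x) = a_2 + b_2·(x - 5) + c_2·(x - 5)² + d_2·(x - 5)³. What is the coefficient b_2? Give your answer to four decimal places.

Write M_i for S''(x_i). With h_i = 2, 2, 2, 2 and divided differences Δ_i = -5/2, 3, -1/2, 1, the continuity of S' gives the tridiagonal system
  2·M_0 + 8·M_1 + 2·M_2 = 6(Δ_1 - Δ_0) = 33
  2·M_1 + 8·M_2 + 2·M_3 = 6(Δ_2 - Δ_1) = -21
  2·M_2 + 8·M_3 + 2·M_4 = 6(Δ_3 - Δ_2) = 9
Natural end conditions: M_0 = M_4 = 0.
Solving the tridiagonal system: M_0 = 0, M_1 = 21/4, M_2 = -9/2, M_3 = 9/4, M_4 = 0.
On [5, 7], with S_2(x) = a_2 + b_2·(x - 5) + c_2·(x - 5)² + d_2·(x - 5)³: c_2 = M_2/2 = -9/4, d_2 = (M_3 - M_2)/(6h_2) = 9/16, b_2 = Δ_2 - h_2(2M_2 + M_3)/6 = 7/4.

1.7500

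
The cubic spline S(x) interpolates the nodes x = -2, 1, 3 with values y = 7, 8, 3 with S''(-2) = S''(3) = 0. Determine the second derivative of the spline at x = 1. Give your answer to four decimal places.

Write m_i for S''(x_i). With h_i = 3, 2 and divided differences Δ_i = 1/3, -5/2, the continuity of S' gives the tridiagonal system
  3·m_0 + 10·m_1 + 2·m_2 = 6(Δ_1 - Δ_0) = -17
Natural end conditions: m_0 = m_2 = 0.
Forward elimination and back-substitution give m_0 = 0, m_1 = -17/10, m_2 = 0.

-1.7000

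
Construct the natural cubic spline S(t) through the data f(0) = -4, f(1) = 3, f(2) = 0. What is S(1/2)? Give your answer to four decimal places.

0.4375

Let M_i = S''(x_i). Step sizes h_i = 1, 1; slopes of the chords Δ_i = (y_(i+1) - y_i)/h_i = 7, -3.
  1·M_0 + 4·M_1 + 1·M_2 = 6(Δ_1 - Δ_0) = -60
Natural end conditions: M_0 = M_2 = 0.
Solving the tridiagonal system: M_0 = 0, M_1 = -15, M_2 = 0.
On [0, 1], S(t) = -4 + 19/2·t + 0·t² - 5/2·t³.
With t = 1/2: S(1/2) = 7/16.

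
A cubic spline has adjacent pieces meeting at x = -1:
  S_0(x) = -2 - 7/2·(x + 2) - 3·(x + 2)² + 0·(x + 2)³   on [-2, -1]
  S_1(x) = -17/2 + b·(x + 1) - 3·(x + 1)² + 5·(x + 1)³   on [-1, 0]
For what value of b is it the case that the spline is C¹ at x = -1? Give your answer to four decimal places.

-9.5000

S_0'(x) = -7/2 - 6·(x + 2) + 0·(x + 2)², so S_0'(-1) = -19/2. On the right, S_1'(-1) = b, so b = -19/2.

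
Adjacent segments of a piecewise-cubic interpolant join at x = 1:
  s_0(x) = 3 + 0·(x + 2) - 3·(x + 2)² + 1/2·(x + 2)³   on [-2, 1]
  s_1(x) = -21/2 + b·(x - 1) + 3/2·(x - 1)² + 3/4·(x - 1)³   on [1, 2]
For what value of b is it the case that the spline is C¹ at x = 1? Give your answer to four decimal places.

-4.5000

s_0'(x) = 0 - 6·(x + 2) + 3/2·(x + 2)², so s_0'(1) = -9/2. On the right, s_1'(1) = b, so b = -9/2.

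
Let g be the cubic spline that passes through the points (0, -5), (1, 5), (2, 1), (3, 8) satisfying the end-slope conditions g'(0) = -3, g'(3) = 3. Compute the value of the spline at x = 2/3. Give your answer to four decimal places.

Put M_i = g'' at the i-th knot. Here h = (1, 1, 1) and Δ = (10, -4, 7), so the interior equations h_(i-1)·M_(i-1) + 2(h_(i-1)+h_i)·M_i + h_i·M_(i+1) = 6(Δ_i − Δ_(i-1)) read
  1·M_0 + 4·M_1 + 1·M_2 = 6(Δ_1 - Δ_0) = -84
  1·M_1 + 4·M_2 + 1·M_3 = 6(Δ_2 - Δ_1) = 66
Clamped end conditions give two more equations: 2h_0·M_0 + h_0·M_1 = 6(Δ_0 - g'(0)) = 78 and h_2·M_2 + 2h_2·M_3 = 6(g'(3) - Δ_2) = -24.
Solving the tridiagonal system: M_0 = 308/5, M_1 = -226/5, M_2 = 176/5, M_3 = -148/5.
On [0, 1], g(x) = -5 - 3·x + 154/5·x² - 89/5·x³.
With x = 2/3: g(2/3) = 191/135.

1.4148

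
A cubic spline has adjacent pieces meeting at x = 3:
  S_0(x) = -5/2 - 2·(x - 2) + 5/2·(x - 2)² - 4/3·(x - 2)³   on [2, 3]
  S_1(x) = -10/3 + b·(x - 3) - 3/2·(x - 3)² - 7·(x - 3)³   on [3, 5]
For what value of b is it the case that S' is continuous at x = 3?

S_0'(x) = -2 + 5·(x - 2) - 4·(x - 2)², so S_0'(3) = -1. On the right, S_1'(3) = b, so b = -1.

-1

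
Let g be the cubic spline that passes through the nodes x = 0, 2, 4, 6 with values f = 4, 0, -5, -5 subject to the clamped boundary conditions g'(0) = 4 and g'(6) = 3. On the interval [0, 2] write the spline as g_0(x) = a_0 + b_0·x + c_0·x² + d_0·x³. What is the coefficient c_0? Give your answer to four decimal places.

-5.0167

Let m_i = g''(x_i). Step sizes h_i = 2, 2, 2; slopes of the chords Δ_i = (y_(i+1) - y_i)/h_i = -2, -5/2, 0.
  2·m_0 + 8·m_1 + 2·m_2 = 6(Δ_1 - Δ_0) = -3
  2·m_1 + 8·m_2 + 2·m_3 = 6(Δ_2 - Δ_1) = 15
Clamped end conditions give two more equations: 2h_0·m_0 + h_0·m_1 = 6(Δ_0 - g'(0)) = -36 and h_2·m_2 + 2h_2·m_3 = 6(g'(6) - Δ_2) = 18.
Forward elimination and back-substitution give m_0 = -301/30, m_1 = 31/15, m_2 = 4/15, m_3 = 131/30.
On [0, 2], with g_0(x) = a_0 + b_0·x + c_0·x² + d_0·x³: c_0 = m_0/2 = -301/60, d_0 = (m_1 - m_0)/(6h_0) = 121/120, b_0 = Δ_0 - h_0(2m_0 + m_1)/6 = 4.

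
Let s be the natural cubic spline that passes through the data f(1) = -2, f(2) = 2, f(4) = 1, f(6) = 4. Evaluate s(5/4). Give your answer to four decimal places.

Let M_i = s''(x_i). Step sizes h_i = 1, 2, 2; slopes of the chords Δ_i = (y_(i+1) - y_i)/h_i = 4, -1/2, 3/2.
  1·M_0 + 6·M_1 + 2·M_2 = 6(Δ_1 - Δ_0) = -27
  2·M_1 + 8·M_2 + 2·M_3 = 6(Δ_2 - Δ_1) = 12
Natural end conditions: M_0 = M_3 = 0.
Hence M_0 = 0, M_1 = -60/11, M_2 = 63/22, M_3 = 0.
On [1, 2], s(x) = -2 + 54/11·(x - 1) + 0·(x - 1)² - 10/11·(x - 1)³.
With (x - 1) = 1/4: s(5/4) = -277/352.

-0.7869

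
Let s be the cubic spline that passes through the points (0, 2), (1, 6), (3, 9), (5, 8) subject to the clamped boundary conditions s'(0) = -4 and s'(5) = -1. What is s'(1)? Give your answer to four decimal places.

6.1739

Put M_i = s'' at the i-th knot. Here h = (1, 2, 2) and Δ = (4, 3/2, -1/2), so the interior equations h_(i-1)·M_(i-1) + 2(h_(i-1)+h_i)·M_i + h_i·M_(i+1) = 6(Δ_i − Δ_(i-1)) read
  1·M_0 + 6·M_1 + 2·M_2 = 6(Δ_1 - Δ_0) = -15
  2·M_1 + 8·M_2 + 2·M_3 = 6(Δ_2 - Δ_1) = -12
Clamped end conditions give two more equations: 2h_0·M_0 + h_0·M_1 = 6(Δ_0 - s'(0)) = 48 and h_2·M_2 + 2h_2·M_3 = 6(s'(5) - Δ_2) = -3.
Forward elimination and back-substitution give M_0 = 636/23, M_1 = -168/23, M_2 = 27/46, M_3 = -24/23.
On [1, 3], s'(t) = b_1 + 2c_1·(t - 1) + 3d_1·(t - 1)² with b_1 = Δ_1 - h_1(2M_1 + M_2)/6 = 142/23, c_1 = M_1/2 = -84/23, d_1 = (M_2 - M_1)/(6h_1) = 121/184. So s'(1) = 142/23.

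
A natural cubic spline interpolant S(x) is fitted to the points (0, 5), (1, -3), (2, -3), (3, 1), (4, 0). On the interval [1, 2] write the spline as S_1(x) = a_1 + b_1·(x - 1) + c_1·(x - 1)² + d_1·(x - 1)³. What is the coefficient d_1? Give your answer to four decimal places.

-0.8393

Let m_i = S''(x_i). Step sizes h_i = 1, 1, 1, 1; slopes of the chords Δ_i = (y_(i+1) - y_i)/h_i = -8, 0, 4, -1.
  1·m_0 + 4·m_1 + 1·m_2 = 6(Δ_1 - Δ_0) = 48
  1·m_1 + 4·m_2 + 1·m_3 = 6(Δ_2 - Δ_1) = 24
  1·m_2 + 4·m_3 + 1·m_4 = 6(Δ_3 - Δ_2) = -30
Natural end conditions: m_0 = m_4 = 0.
Solving: m_0 = 0, m_1 = 297/28, m_2 = 39/7, m_3 = -249/28, m_4 = 0.
On [1, 2], with S_1(x) = a_1 + b_1·(x - 1) + c_1·(x - 1)² + d_1·(x - 1)³: c_1 = m_1/2 = 297/56, d_1 = (m_2 - m_1)/(6h_1) = -47/56, b_1 = Δ_1 - h_1(2m_1 + m_2)/6 = -125/28.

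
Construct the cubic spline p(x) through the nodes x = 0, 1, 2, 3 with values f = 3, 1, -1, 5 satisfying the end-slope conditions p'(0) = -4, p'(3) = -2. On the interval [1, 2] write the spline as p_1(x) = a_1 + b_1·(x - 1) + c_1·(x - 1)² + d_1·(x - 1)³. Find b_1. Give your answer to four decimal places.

-3.0667

With m_i denoting the second derivative at x_i, h_i = 1, 1, 1, and Δ_i = (y_(i+1) − y_i)/h_i = -2, -2, 6:
  1·m_0 + 4·m_1 + 1·m_2 = 6(Δ_1 - Δ_0) = 0
  1·m_1 + 4·m_2 + 1·m_3 = 6(Δ_2 - Δ_1) = 48
Clamped end conditions give two more equations: 2h_0·m_0 + h_0·m_1 = 6(Δ_0 - p'(0)) = 12 and h_2·m_2 + 2h_2·m_3 = 6(p'(3) - Δ_2) = -48.
Forward elimination and back-substitution give m_0 = 152/15, m_1 = -124/15, m_2 = 344/15, m_3 = -532/15.
On [1, 2], with p_1(x) = a_1 + b_1·(x - 1) + c_1·(x - 1)² + d_1·(x - 1)³: c_1 = m_1/2 = -62/15, d_1 = (m_2 - m_1)/(6h_1) = 26/5, b_1 = Δ_1 - h_1(2m_1 + m_2)/6 = -46/15.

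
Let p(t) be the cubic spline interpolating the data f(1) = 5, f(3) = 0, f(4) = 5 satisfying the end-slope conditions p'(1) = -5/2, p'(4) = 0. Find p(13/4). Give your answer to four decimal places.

Let M_i = p''(x_i). Step sizes h_i = 2, 1; slopes of the chords Δ_i = (y_(i+1) - y_i)/h_i = -5/2, 5.
  2·M_0 + 6·M_1 + 1·M_2 = 6(Δ_1 - Δ_0) = 45
Clamped end conditions give two more equations: 2h_0·M_0 + h_0·M_1 = 6(Δ_0 - p'(1)) = 0 and h_1·M_1 + 2h_1·M_2 = 6(p'(4) - Δ_1) = -30.
Solving: M_0 = -20/3, M_1 = 40/3, M_2 = -65/3.
On [3, 4], p(t) = 0 + 25/6·(t - 3) + 20/3·(t - 3)² - 35/6·(t - 3)³.
With (t - 3) = 1/4: p(13/4) = 175/128.

1.3672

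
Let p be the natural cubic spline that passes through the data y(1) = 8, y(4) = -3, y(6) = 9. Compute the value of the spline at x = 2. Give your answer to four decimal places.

1.7556

Write σ_i for p''(x_i). With h_i = 3, 2 and divided differences Δ_i = -11/3, 6, the continuity of p' gives the tridiagonal system
  3·σ_0 + 10·σ_1 + 2·σ_2 = 6(Δ_1 - Δ_0) = 58
Natural end conditions: σ_0 = σ_2 = 0.
Solving the tridiagonal system: σ_0 = 0, σ_1 = 29/5, σ_2 = 0.
On [1, 4], p(x) = 8 - 197/30·(x - 1) + 0·(x - 1)² + 29/90·(x - 1)³.
With (x - 1) = 1: p(2) = 79/45.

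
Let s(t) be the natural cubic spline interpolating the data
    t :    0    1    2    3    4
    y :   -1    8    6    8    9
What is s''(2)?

12

Let M_i = s''(x_i). Step sizes h_i = 1, 1, 1, 1; slopes of the chords Δ_i = (y_(i+1) - y_i)/h_i = 9, -2, 2, 1.
  1·M_0 + 4·M_1 + 1·M_2 = 6(Δ_1 - Δ_0) = -66
  1·M_1 + 4·M_2 + 1·M_3 = 6(Δ_2 - Δ_1) = 24
  1·M_2 + 4·M_3 + 1·M_4 = 6(Δ_3 - Δ_2) = -6
Natural end conditions: M_0 = M_4 = 0.
Forward elimination and back-substitution give M_0 = 0, M_1 = -39/2, M_2 = 12, M_3 = -9/2, M_4 = 0.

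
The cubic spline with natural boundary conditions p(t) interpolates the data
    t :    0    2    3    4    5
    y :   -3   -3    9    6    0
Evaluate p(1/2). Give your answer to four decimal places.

-5.5836

Write m_i for p''(x_i). With h_i = 2, 1, 1, 1 and divided differences Δ_i = 0, 12, -3, -6, the continuity of p' gives the tridiagonal system
  2·m_0 + 6·m_1 + 1·m_2 = 6(Δ_1 - Δ_0) = 72
  1·m_1 + 4·m_2 + 1·m_3 = 6(Δ_2 - Δ_1) = -90
  1·m_2 + 4·m_3 + 1·m_4 = 6(Δ_3 - Δ_2) = -18
Natural end conditions: m_0 = m_4 = 0.
Solving the tridiagonal system: m_0 = 0, m_1 = 711/43, m_2 = -1170/43, m_3 = 99/43, m_4 = 0.
On [0, 2], p(t) = -3 - 237/43·t + 0·t² + 237/172·t³.
With t = 1/2: p(1/2) = -7683/1376.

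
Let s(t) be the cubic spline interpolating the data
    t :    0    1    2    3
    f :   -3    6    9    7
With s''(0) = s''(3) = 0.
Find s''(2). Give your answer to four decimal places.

Write M_i for s''(x_i). With h_i = 1, 1, 1 and divided differences Δ_i = 9, 3, -2, the continuity of s' gives the tridiagonal system
  1·M_0 + 4·M_1 + 1·M_2 = 6(Δ_1 - Δ_0) = -36
  1·M_1 + 4·M_2 + 1·M_3 = 6(Δ_2 - Δ_1) = -30
Natural end conditions: M_0 = M_3 = 0.
Solving: M_0 = 0, M_1 = -38/5, M_2 = -28/5, M_3 = 0.

-5.6000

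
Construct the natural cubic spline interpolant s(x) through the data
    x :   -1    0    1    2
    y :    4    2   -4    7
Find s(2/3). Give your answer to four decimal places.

Write σ_i for s''(x_i). With h_i = 1, 1, 1 and divided differences Δ_i = -2, -6, 11, the continuity of s' gives the tridiagonal system
  1·σ_0 + 4·σ_1 + 1·σ_2 = 6(Δ_1 - Δ_0) = -24
  1·σ_1 + 4·σ_2 + 1·σ_3 = 6(Δ_2 - Δ_1) = 102
Natural end conditions: σ_0 = σ_3 = 0.
Forward elimination and back-substitution give σ_0 = 0, σ_1 = -66/5, σ_2 = 144/5, σ_3 = 0.
On [0, 1], s(x) = 2 - 32/5·x - 33/5·x² + 7·x³.
With x = 2/3: s(2/3) = -422/135.

-3.1259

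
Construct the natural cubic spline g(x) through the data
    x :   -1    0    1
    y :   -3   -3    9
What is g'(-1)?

-3

With m_i denoting the second derivative at x_i, h_i = 1, 1, and Δ_i = (y_(i+1) − y_i)/h_i = 0, 12:
  1·m_0 + 4·m_1 + 1·m_2 = 6(Δ_1 - Δ_0) = 72
Natural end conditions: m_0 = m_2 = 0.
Forward elimination and back-substitution give m_0 = 0, m_1 = 18, m_2 = 0.
On [-1, 0], g'(x) = b_0 + 2c_0·(x + 1) + 3d_0·(x + 1)² with b_0 = Δ_0 - h_0(2m_0 + m_1)/6 = -3, c_0 = m_0/2 = 0, d_0 = (m_1 - m_0)/(6h_0) = 3. So g'(-1) = -3.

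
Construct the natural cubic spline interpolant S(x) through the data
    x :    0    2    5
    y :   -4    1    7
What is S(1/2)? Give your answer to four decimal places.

-2.7031

Write M_i for S''(x_i). With h_i = 2, 3 and divided differences Δ_i = 5/2, 2, the continuity of S' gives the tridiagonal system
  2·M_0 + 10·M_1 + 3·M_2 = 6(Δ_1 - Δ_0) = -3
Natural end conditions: M_0 = M_2 = 0.
Solving the tridiagonal system: M_0 = 0, M_1 = -3/10, M_2 = 0.
On [0, 2], S(x) = -4 + 13/5·x + 0·x² - 1/40·x³.
With x = 1/2: S(1/2) = -173/64.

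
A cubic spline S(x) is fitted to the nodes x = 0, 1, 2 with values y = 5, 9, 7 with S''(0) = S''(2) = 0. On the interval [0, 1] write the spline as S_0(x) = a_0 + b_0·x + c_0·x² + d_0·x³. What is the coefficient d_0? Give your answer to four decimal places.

Write M_i for S''(x_i). With h_i = 1, 1 and divided differences Δ_i = 4, -2, the continuity of S' gives the tridiagonal system
  1·M_0 + 4·M_1 + 1·M_2 = 6(Δ_1 - Δ_0) = -36
Natural end conditions: M_0 = M_2 = 0.
Solving the tridiagonal system: M_0 = 0, M_1 = -9, M_2 = 0.
On [0, 1], with S_0(x) = a_0 + b_0·x + c_0·x² + d_0·x³: c_0 = M_0/2 = 0, d_0 = (M_1 - M_0)/(6h_0) = -3/2, b_0 = Δ_0 - h_0(2M_0 + M_1)/6 = 11/2.

-1.5000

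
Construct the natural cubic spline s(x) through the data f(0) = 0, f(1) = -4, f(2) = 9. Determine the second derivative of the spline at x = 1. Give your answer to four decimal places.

Let M_i = s''(x_i). Step sizes h_i = 1, 1; slopes of the chords Δ_i = (y_(i+1) - y_i)/h_i = -4, 13.
  1·M_0 + 4·M_1 + 1·M_2 = 6(Δ_1 - Δ_0) = 102
Natural end conditions: M_0 = M_2 = 0.
Solving: M_0 = 0, M_1 = 51/2, M_2 = 0.

25.5000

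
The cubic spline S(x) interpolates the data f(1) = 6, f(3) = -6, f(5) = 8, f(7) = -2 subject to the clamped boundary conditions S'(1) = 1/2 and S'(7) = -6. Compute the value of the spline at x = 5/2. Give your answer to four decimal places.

-4.0406

Write M_i for S''(x_i). With h_i = 2, 2, 2 and divided differences Δ_i = -6, 7, -5, the continuity of S' gives the tridiagonal system
  2·M_0 + 8·M_1 + 2·M_2 = 6(Δ_1 - Δ_0) = 78
  2·M_1 + 8·M_2 + 2·M_3 = 6(Δ_2 - Δ_1) = -72
Clamped end conditions give two more equations: 2h_0·M_0 + h_0·M_1 = 6(Δ_0 - S'(1)) = -39 and h_2·M_2 + 2h_2·M_3 = 6(S'(7) - Δ_2) = -6.
Hence M_0 = -283/15, M_1 = 547/30, M_2 = -226/15, M_3 = 181/30.
On [1, 3], S(x) = 6 + 1/2·(x - 1) - 283/30·(x - 1)² + 371/120·(x - 1)³.
With (x - 1) = 3/2: S(5/2) = -1293/320.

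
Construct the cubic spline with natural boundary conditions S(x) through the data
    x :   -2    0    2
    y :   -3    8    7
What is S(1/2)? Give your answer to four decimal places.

8.7344

With m_i denoting the second derivative at x_i, h_i = 2, 2, and Δ_i = (y_(i+1) − y_i)/h_i = 11/2, -1/2:
  2·m_0 + 8·m_1 + 2·m_2 = 6(Δ_1 - Δ_0) = -36
Natural end conditions: m_0 = m_2 = 0.
Forward elimination and back-substitution give m_0 = 0, m_1 = -9/2, m_2 = 0.
On [0, 2], S(x) = 8 + 5/2·x - 9/4·x² + 3/8·x³.
With x = 1/2: S(1/2) = 559/64.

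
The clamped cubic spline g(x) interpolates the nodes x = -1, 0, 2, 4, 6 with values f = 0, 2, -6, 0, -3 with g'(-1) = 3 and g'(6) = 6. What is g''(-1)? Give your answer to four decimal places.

With m_i denoting the second derivative at x_i, h_i = 1, 2, 2, 2, and Δ_i = (y_(i+1) − y_i)/h_i = 2, -4, 3, -3/2:
  1·m_0 + 6·m_1 + 2·m_2 = 6(Δ_1 - Δ_0) = -36
  2·m_1 + 8·m_2 + 2·m_3 = 6(Δ_2 - Δ_1) = 42
  2·m_2 + 8·m_3 + 2·m_4 = 6(Δ_3 - Δ_2) = -27
Clamped end conditions give two more equations: 2h_0·m_0 + h_0·m_1 = 6(Δ_0 - g'(-1)) = -6 and h_3·m_3 + 2h_3·m_4 = 6(g'(6) - Δ_3) = 45.
Hence m_0 = 159/86, m_1 = -417/43, m_2 = 1749/172, m_3 = -429/43, m_4 = 2793/172.

1.8488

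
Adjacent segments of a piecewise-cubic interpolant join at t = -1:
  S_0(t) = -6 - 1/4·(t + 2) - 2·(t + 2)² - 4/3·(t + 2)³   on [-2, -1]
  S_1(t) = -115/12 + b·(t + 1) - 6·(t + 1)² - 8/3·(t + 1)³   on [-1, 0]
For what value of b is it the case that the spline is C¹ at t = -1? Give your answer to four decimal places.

-8.2500

S_0'(t) = -1/4 - 4·(t + 2) - 4·(t + 2)², so S_0'(-1) = -33/4. On the right, S_1'(-1) = b, so b = -33/4.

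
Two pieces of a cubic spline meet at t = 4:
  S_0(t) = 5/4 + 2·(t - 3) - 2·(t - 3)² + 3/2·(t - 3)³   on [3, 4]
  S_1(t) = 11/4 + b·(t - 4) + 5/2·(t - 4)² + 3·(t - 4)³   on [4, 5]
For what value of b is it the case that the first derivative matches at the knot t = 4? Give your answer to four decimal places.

2.5000

S_0'(t) = 2 - 4·(t - 3) + 9/2·(t - 3)², so S_0'(4) = 5/2. On the right, S_1'(4) = b, so b = 5/2.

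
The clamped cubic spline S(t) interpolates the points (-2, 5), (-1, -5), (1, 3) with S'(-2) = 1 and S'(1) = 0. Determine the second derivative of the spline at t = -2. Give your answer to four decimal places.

-47.3333

Write M_i for S''(x_i). With h_i = 1, 2 and divided differences Δ_i = -10, 4, the continuity of S' gives the tridiagonal system
  1·M_0 + 6·M_1 + 2·M_2 = 6(Δ_1 - Δ_0) = 84
Clamped end conditions give two more equations: 2h_0·M_0 + h_0·M_1 = 6(Δ_0 - S'(-2)) = -66 and h_1·M_1 + 2h_1·M_2 = 6(S'(1) - Δ_1) = -24.
Forward elimination and back-substitution give M_0 = -142/3, M_1 = 86/3, M_2 = -61/3.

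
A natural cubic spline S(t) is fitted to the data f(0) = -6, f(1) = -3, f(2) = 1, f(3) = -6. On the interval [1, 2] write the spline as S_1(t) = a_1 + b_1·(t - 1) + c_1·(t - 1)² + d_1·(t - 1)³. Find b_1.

With M_i denoting the second derivative at x_i, h_i = 1, 1, 1, and Δ_i = (y_(i+1) − y_i)/h_i = 3, 4, -7:
  1·M_0 + 4·M_1 + 1·M_2 = 6(Δ_1 - Δ_0) = 6
  1·M_1 + 4·M_2 + 1·M_3 = 6(Δ_2 - Δ_1) = -66
Natural end conditions: M_0 = M_3 = 0.
Forward elimination and back-substitution give M_0 = 0, M_1 = 6, M_2 = -18, M_3 = 0.
On [1, 2], with S_1(t) = a_1 + b_1·(t - 1) + c_1·(t - 1)² + d_1·(t - 1)³: c_1 = M_1/2 = 3, d_1 = (M_2 - M_1)/(6h_1) = -4, b_1 = Δ_1 - h_1(2M_1 + M_2)/6 = 5.

5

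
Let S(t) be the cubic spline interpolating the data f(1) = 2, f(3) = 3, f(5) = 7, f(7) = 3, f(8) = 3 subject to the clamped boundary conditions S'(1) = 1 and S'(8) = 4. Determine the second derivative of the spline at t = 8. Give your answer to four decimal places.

11.2674

Write m_i for S''(x_i). With h_i = 2, 2, 2, 1 and divided differences Δ_i = 1/2, 2, -2, 0, the continuity of S' gives the tridiagonal system
  2·m_0 + 8·m_1 + 2·m_2 = 6(Δ_1 - Δ_0) = 9
  2·m_1 + 8·m_2 + 2·m_3 = 6(Δ_2 - Δ_1) = -24
  2·m_2 + 6·m_3 + 1·m_4 = 6(Δ_3 - Δ_2) = 12
Clamped end conditions give two more equations: 2h_0·m_0 + h_0·m_1 = 6(Δ_0 - S'(1)) = -3 and h_3·m_3 + 2h_3·m_4 = 6(S'(8) - Δ_3) = 24.
Forward elimination and back-substitution give m_0 = -357/172, m_1 = 114/43, m_2 = -693/172, m_3 = 63/43, m_4 = 969/86.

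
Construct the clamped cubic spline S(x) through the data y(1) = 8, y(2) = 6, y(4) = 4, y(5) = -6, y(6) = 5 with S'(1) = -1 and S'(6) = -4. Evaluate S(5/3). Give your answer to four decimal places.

With m_i denoting the second derivative at x_i, h_i = 1, 2, 1, 1, and Δ_i = (y_(i+1) − y_i)/h_i = -2, -1, -10, 11:
  1·m_0 + 6·m_1 + 2·m_2 = 6(Δ_1 - Δ_0) = 6
  2·m_1 + 6·m_2 + 1·m_3 = 6(Δ_2 - Δ_1) = -54
  1·m_2 + 4·m_3 + 1·m_4 = 6(Δ_3 - Δ_2) = 126
Clamped end conditions give two more equations: 2h_0·m_0 + h_0·m_1 = 6(Δ_0 - S'(1)) = -6 and h_3·m_3 + 2h_3·m_4 = 6(S'(6) - Δ_3) = -90.
Forward elimination and back-substitution give m_0 = -123/16, m_1 = 75/8, m_2 = -681/32, m_3 = 879/16, m_4 = -2319/32.
On [1, 2], S(x) = 8 - 1·(x - 1) - 123/32·(x - 1)² + 91/32·(x - 1)³.
With (x - 1) = 2/3: S(5/3) = 1397/216.

6.4676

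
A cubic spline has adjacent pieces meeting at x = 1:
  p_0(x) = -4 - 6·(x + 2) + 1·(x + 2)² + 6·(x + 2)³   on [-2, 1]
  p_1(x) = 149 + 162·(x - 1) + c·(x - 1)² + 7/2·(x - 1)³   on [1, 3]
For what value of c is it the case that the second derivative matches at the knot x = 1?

55

p_0''(x) = 2 + 36·(x + 2), so p_0''(1) = 110. On the right, p_1''(1) = 2c, so c = 55.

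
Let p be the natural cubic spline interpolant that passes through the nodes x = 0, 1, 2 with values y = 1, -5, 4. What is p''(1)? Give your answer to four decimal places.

Let σ_i = p''(x_i). Step sizes h_i = 1, 1; slopes of the chords Δ_i = (y_(i+1) - y_i)/h_i = -6, 9.
  1·σ_0 + 4·σ_1 + 1·σ_2 = 6(Δ_1 - Δ_0) = 90
Natural end conditions: σ_0 = σ_2 = 0.
Solving the tridiagonal system: σ_0 = 0, σ_1 = 45/2, σ_2 = 0.

22.5000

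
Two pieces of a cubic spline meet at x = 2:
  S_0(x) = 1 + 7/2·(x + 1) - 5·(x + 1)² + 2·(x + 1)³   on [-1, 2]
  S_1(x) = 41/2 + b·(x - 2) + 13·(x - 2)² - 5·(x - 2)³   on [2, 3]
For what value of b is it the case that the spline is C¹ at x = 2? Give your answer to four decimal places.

27.5000

S_0'(x) = 7/2 - 10·(x + 1) + 6·(x + 1)², so S_0'(2) = 55/2. On the right, S_1'(2) = b, so b = 55/2.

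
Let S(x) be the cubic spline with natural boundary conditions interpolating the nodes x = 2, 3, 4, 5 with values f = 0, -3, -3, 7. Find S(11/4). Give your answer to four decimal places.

-2.2938

Put M_i = S'' at the i-th knot. Here h = (1, 1, 1) and Δ = (-3, 0, 10), so the interior equations h_(i-1)·M_(i-1) + 2(h_(i-1)+h_i)·M_i + h_i·M_(i+1) = 6(Δ_i − Δ_(i-1)) read
  1·M_0 + 4·M_1 + 1·M_2 = 6(Δ_1 - Δ_0) = 18
  1·M_1 + 4·M_2 + 1·M_3 = 6(Δ_2 - Δ_1) = 60
Natural end conditions: M_0 = M_3 = 0.
Solving: M_0 = 0, M_1 = 4/5, M_2 = 74/5, M_3 = 0.
On [2, 3], S(x) = 0 - 47/15·(x - 2) + 0·(x - 2)² + 2/15·(x - 2)³.
With (x - 2) = 3/4: S(11/4) = -367/160.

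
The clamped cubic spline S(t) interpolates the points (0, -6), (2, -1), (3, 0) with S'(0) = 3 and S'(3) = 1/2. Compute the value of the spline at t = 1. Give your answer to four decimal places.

With M_i denoting the second derivative at x_i, h_i = 2, 1, and Δ_i = (y_(i+1) − y_i)/h_i = 5/2, 1:
  2·M_0 + 6·M_1 + 1·M_2 = 6(Δ_1 - Δ_0) = -9
Clamped end conditions give two more equations: 2h_0·M_0 + h_0·M_1 = 6(Δ_0 - S'(0)) = -3 and h_1·M_1 + 2h_1·M_2 = 6(S'(3) - Δ_1) = -3.
Solving the tridiagonal system: M_0 = -1/12, M_1 = -4/3, M_2 = -5/6.
On [0, 2], S(t) = -6 + 3·t - 1/24·t² - 5/48·t³.
With t = 1: S(1) = -151/48.

-3.1458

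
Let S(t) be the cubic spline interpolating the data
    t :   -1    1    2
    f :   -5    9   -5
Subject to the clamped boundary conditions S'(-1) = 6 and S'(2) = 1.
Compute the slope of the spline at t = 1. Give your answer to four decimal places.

Write σ_i for S''(x_i). With h_i = 2, 1 and divided differences Δ_i = 7, -14, the continuity of S' gives the tridiagonal system
  2·σ_0 + 6·σ_1 + 1·σ_2 = 6(Δ_1 - Δ_0) = -126
Clamped end conditions give two more equations: 2h_0·σ_0 + h_0·σ_1 = 6(Δ_0 - S'(-1)) = 6 and h_1·σ_1 + 2h_1·σ_2 = 6(S'(2) - Δ_1) = 90.
Hence σ_0 = 125/6, σ_1 = -116/3, σ_2 = 193/3.
On [1, 2], S'(t) = b_1 + 2c_1·(t - 1) + 3d_1·(t - 1)² with b_1 = Δ_1 - h_1(2σ_1 + σ_2)/6 = -71/6, c_1 = σ_1/2 = -58/3, d_1 = (σ_2 - σ_1)/(6h_1) = 103/6. So S'(1) = -71/6.

-11.8333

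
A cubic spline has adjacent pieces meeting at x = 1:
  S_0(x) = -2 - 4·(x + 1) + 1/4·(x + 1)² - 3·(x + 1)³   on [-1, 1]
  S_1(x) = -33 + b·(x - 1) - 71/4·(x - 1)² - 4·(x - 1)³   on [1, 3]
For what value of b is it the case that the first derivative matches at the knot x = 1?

-39

S_0'(x) = -4 + 1/2·(x + 1) - 9·(x + 1)², so S_0'(1) = -39. On the right, S_1'(1) = b, so b = -39.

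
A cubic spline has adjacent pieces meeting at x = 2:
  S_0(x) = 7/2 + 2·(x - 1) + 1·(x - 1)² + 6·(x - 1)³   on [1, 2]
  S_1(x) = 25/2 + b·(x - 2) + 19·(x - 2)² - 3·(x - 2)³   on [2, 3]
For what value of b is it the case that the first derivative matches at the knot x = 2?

S_0'(x) = 2 + 2·(x - 1) + 18·(x - 1)², so S_0'(2) = 22. On the right, S_1'(2) = b, so b = 22.

22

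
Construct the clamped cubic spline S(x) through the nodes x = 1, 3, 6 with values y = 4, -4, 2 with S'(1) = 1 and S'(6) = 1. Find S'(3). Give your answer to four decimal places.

-2.9000

Put σ_i = S'' at the i-th knot. Here h = (2, 3) and Δ = (-4, 2), so the interior equations h_(i-1)·σ_(i-1) + 2(h_(i-1)+h_i)·σ_i + h_i·σ_(i+1) = 6(Δ_i − Δ_(i-1)) read
  2·σ_0 + 10·σ_1 + 3·σ_2 = 6(Δ_1 - Δ_0) = 36
Clamped end conditions give two more equations: 2h_0·σ_0 + h_0·σ_1 = 6(Δ_0 - S'(1)) = -30 and h_1·σ_1 + 2h_1·σ_2 = 6(S'(6) - Δ_1) = -6.
Solving the tridiagonal system: σ_0 = -111/10, σ_1 = 36/5, σ_2 = -23/5.
On [3, 6], S'(x) = b_1 + 2c_1·(x - 3) + 3d_1·(x - 3)² with b_1 = Δ_1 - h_1(2σ_1 + σ_2)/6 = -29/10, c_1 = σ_1/2 = 18/5, d_1 = (σ_2 - σ_1)/(6h_1) = -59/90. So S'(3) = -29/10.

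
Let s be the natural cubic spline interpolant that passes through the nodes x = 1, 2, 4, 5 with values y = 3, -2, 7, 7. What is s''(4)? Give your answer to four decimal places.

-8.6250

With σ_i denoting the second derivative at x_i, h_i = 1, 2, 1, and Δ_i = (y_(i+1) − y_i)/h_i = -5, 9/2, 0:
  1·σ_0 + 6·σ_1 + 2·σ_2 = 6(Δ_1 - Δ_0) = 57
  2·σ_1 + 6·σ_2 + 1·σ_3 = 6(Δ_2 - Δ_1) = -27
Natural end conditions: σ_0 = σ_3 = 0.
Hence σ_0 = 0, σ_1 = 99/8, σ_2 = -69/8, σ_3 = 0.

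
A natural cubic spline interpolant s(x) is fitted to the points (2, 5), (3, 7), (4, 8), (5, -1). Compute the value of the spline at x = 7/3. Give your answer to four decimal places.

5.5481

Let M_i = s''(x_i). Step sizes h_i = 1, 1, 1; slopes of the chords Δ_i = (y_(i+1) - y_i)/h_i = 2, 1, -9.
  1·M_0 + 4·M_1 + 1·M_2 = 6(Δ_1 - Δ_0) = -6
  1·M_1 + 4·M_2 + 1·M_3 = 6(Δ_2 - Δ_1) = -60
Natural end conditions: M_0 = M_3 = 0.
Hence M_0 = 0, M_1 = 12/5, M_2 = -78/5, M_3 = 0.
On [2, 3], s(x) = 5 + 8/5·(x - 2) + 0·(x - 2)² + 2/5·(x - 2)³.
With (x - 2) = 1/3: s(7/3) = 749/135.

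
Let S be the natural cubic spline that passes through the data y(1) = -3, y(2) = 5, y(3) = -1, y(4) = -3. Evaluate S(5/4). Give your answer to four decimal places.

-0.0625

Write M_i for S''(x_i). With h_i = 1, 1, 1 and divided differences Δ_i = 8, -6, -2, the continuity of S' gives the tridiagonal system
  1·M_0 + 4·M_1 + 1·M_2 = 6(Δ_1 - Δ_0) = -84
  1·M_1 + 4·M_2 + 1·M_3 = 6(Δ_2 - Δ_1) = 24
Natural end conditions: M_0 = M_3 = 0.
Solving: M_0 = 0, M_1 = -24, M_2 = 12, M_3 = 0.
On [1, 2], S(x) = -3 + 12·(x - 1) + 0·(x - 1)² - 4·(x - 1)³.
With (x - 1) = 1/4: S(5/4) = -1/16.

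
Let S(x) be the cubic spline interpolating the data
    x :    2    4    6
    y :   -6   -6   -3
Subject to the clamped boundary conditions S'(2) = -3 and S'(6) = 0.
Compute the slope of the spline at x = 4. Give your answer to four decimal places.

Write M_i for S''(x_i). With h_i = 2, 2 and divided differences Δ_i = 0, 3/2, the continuity of S' gives the tridiagonal system
  2·M_0 + 8·M_1 + 2·M_2 = 6(Δ_1 - Δ_0) = 9
Clamped end conditions give two more equations: 2h_0·M_0 + h_0·M_1 = 6(Δ_0 - S'(2)) = 18 and h_1·M_1 + 2h_1·M_2 = 6(S'(6) - Δ_1) = -9.
Hence M_0 = 33/8, M_1 = 3/4, M_2 = -21/8.
On [4, 6], S'(x) = b_1 + 2c_1·(x - 4) + 3d_1·(x - 4)² with b_1 = Δ_1 - h_1(2M_1 + M_2)/6 = 15/8, c_1 = M_1/2 = 3/8, d_1 = (M_2 - M_1)/(6h_1) = -9/32. So S'(4) = 15/8.

1.8750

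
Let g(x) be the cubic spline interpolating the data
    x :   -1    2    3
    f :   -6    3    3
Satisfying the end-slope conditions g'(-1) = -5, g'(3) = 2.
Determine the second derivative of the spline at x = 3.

Put M_i = g'' at the i-th knot. Here h = (3, 1) and Δ = (3, 0), so the interior equations h_(i-1)·M_(i-1) + 2(h_(i-1)+h_i)·M_i + h_i·M_(i+1) = 6(Δ_i − Δ_(i-1)) read
  3·M_0 + 8·M_1 + 1·M_2 = 6(Δ_1 - Δ_0) = -18
Clamped end conditions give two more equations: 2h_0·M_0 + h_0·M_1 = 6(Δ_0 - g'(-1)) = 48 and h_1·M_1 + 2h_1·M_2 = 6(g'(3) - Δ_1) = 12.
Solving the tridiagonal system: M_0 = 12, M_1 = -8, M_2 = 10.

10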